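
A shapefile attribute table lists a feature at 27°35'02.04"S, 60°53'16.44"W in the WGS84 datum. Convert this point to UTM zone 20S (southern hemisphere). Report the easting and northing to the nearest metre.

E 708486 m, N 6947110 m

Zone 20 central meridian λ₀ = 6×20 − 183 = -63°; Δλ = +2.1121°.
Transverse Mercator on WGS84 with k₀ = 0.9996 gives E = 708486.389 m, N = 6947109.880 m.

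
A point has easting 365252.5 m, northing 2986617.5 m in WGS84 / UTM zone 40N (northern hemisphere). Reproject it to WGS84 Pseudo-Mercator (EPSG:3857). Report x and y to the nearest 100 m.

x 6194000 m, y 3122900 m

Unproject from UTM 40N (λ₀ = 57°) → φ = 26.99510045°, λ = 55.64200035°.
Web Mercator (R = 6378137 m): x = 6194039.146 m, y = 3122859.628 m.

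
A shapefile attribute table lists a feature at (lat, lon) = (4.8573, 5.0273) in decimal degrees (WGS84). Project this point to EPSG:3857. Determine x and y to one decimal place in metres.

Web Mercator is spherical with R = a = 6378137 m.
x = R·λ = 6378137 × 0.087742937 = 559636.476 m.
y = R·ln tan(π/4 + φ/2) = 6378137 × 0.084877607 = 541361.007 m.

x 559636.5 m, y 541361.0 m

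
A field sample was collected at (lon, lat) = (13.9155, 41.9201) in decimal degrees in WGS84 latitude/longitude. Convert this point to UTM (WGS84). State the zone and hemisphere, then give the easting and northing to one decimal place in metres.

Longitude 13.9155° lies in the 6° band [12°, 18°), giving zone 33; latitude is north of the equator, so 33N.
Zone 33 central meridian λ₀ = 6×33 − 183 = 15°; Δλ = -1.0845°.
Transverse Mercator on WGS84 with k₀ = 0.9996 gives E = 410071.433 m, N = 4641473.724 m.

Zone 33N: E 410071.4 m, N 4641473.7 m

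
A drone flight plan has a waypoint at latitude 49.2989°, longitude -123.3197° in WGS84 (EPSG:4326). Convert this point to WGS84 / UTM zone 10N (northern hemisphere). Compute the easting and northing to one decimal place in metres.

Zone 10 central meridian λ₀ = 6×10 − 183 = -123°; Δλ = -0.3197°.
Transverse Mercator on WGS84 with k₀ = 0.9996 gives E = 476756.598 m, N = 5460733.103 m.

E 476756.6 m, N 5460733.1 m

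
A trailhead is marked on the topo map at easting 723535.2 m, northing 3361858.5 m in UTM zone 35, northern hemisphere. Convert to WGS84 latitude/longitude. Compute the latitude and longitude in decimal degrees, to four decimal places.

Zone 35N: λ₀ = 27°, k₀ = 0.9996, false easting 500000 m.
Meridian distance M = (N − FN)/k₀ = 3363203.8 m.
Inverse transverse Mercator on WGS84 gives φ = 30.36799964°, λ = 29.32599973°.

lat 30.3680°, lon 29.3260°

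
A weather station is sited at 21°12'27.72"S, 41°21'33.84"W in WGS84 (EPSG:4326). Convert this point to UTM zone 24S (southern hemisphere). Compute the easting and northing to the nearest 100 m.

E 255100 m, N 7653000 m

Zone 24 central meridian λ₀ = 6×24 − 183 = -39°; Δλ = -2.3594°.
Transverse Mercator on WGS84 with k₀ = 0.9996 gives E = 255079.731 m, N = 7653040.397 m.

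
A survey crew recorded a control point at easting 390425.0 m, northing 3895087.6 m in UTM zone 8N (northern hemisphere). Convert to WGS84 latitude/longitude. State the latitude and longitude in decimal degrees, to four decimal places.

lat 35.1928°, lon -136.2036°

Zone 8N: λ₀ = -135°, k₀ = 0.9996, false easting 500000 m.
Meridian distance M = (N − FN)/k₀ = 3896646.3 m.
Inverse transverse Mercator on WGS84 gives φ = 35.19280043°, λ = -136.20360022°.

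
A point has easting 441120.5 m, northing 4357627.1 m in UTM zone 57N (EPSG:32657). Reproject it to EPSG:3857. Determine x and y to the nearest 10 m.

x 17623710 m, y 4774250 m

Unproject from UTM 57N (λ₀ = 159°) → φ = 39.36609970°, λ = 158.31650036°.
Web Mercator (R = 6378137 m): x = 17623712.204 m, y = 4774248.712 m.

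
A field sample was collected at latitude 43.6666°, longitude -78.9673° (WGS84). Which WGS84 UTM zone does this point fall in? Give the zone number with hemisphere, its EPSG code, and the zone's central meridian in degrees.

Zone 17N (EPSG:32617), central meridian -81°

UTM zone = ⌊(λ + 180)/6⌋ + 1; -78.9673° ∈ [-84°, -78°) → zone 17.
Hemisphere: N (φ ≥ 0).
Central meridian λ₀ = 6×17 − 183 = -81°.
EPSG code: 32617.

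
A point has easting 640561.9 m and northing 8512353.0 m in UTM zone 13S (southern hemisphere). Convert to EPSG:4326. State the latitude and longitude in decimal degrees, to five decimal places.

lat -13.45340°, lon -103.70150°

Zone 13S: λ₀ = -105°, k₀ = 0.9996, false easting 500000 m, false northing 10000000 m.
Meridian distance M = (N − FN)/k₀ = -1488242.3 m.
Inverse transverse Mercator on WGS84 gives φ = -13.45339983°, λ = -103.70150011°.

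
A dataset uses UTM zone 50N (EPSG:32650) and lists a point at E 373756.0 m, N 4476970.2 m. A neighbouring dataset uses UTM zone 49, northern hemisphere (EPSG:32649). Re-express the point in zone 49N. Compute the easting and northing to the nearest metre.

E 882724 m, N 4485690 m

UTM 50N → geographic: φ = 40.43379995°, λ = 115.51160051°.
UTM 49N (λ₀ = 111°) forward: E = 882724.174 m, N = 4485690.398 m.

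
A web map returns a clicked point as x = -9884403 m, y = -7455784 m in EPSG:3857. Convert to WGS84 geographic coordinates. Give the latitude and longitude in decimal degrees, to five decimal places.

lat -55.48100°, lon -88.79310°

R = 6378137 m. λ = x/R = -88.79310289°.
φ = 2·arctan(exp(y/R)) − 90° = 2·arctan(0.31069) − 90° = -55.48100179°.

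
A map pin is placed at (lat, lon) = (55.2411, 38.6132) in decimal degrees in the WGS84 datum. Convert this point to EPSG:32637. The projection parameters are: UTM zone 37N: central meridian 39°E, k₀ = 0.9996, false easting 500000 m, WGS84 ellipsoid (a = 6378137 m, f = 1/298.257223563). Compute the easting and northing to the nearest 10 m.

E 475410 m, N 6121690 m

Zone 37 central meridian λ₀ = 6×37 − 183 = 39°; Δλ = -0.3868°.
Transverse Mercator on WGS84 with k₀ = 0.9996 gives E = 475405.626 m, N = 6121689.527 m.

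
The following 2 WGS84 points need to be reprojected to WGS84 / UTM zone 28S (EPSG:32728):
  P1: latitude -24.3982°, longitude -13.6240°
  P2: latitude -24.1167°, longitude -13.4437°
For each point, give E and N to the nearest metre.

P1: E 639529 m, N 7300994 m; P2: E 658163 m, N 7331975 m

UTM zone 28S: λ₀ = -15°, k₀ = 0.9996.
P1 (-24.3982°, -13.6240°) → (639529.328, 7300993.854) m.
P2 (-24.1167°, -13.4437°) → (658162.919, 7331975.216) m.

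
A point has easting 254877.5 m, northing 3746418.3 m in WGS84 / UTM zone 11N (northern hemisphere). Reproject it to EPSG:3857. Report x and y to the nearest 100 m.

Unproject from UTM 11N (λ₀ = -117°) → φ = 33.82960016°, λ = -119.64870021°.
Web Mercator (R = 6378137 m): x = -13319232.382 m, y = 4005944.375 m.

x -13319200 m, y 4005900 m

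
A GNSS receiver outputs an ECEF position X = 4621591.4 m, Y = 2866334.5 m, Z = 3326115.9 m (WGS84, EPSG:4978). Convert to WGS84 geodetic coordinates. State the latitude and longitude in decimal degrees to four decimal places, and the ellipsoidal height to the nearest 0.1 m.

lat 31.6219°, lon 31.8074°, h 2502.3 m

λ = atan2(Y, X) = 31.80739996°; p = √(X²+Y²) = 5438288.4 m.
Bowring's method on WGS84 (a = 6378137 m, b = 6356752.314 m) gives φ = 31.62190008°, h = 2502.267 m.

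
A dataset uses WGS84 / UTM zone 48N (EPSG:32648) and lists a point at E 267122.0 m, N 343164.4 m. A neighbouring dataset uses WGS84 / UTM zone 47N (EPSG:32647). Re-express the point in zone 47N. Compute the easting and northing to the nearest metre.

UTM 48N → geographic: φ = 3.10259961°, λ = 102.90460028°.
UTM 47N (λ₀ = 99°) forward: E = 934188.133 m, N = 343735.528 m.

E 934188 m, N 343736 m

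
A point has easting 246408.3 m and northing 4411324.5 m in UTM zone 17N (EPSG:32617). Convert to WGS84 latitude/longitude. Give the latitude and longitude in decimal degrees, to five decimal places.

Zone 17N: λ₀ = -81°, k₀ = 0.9996, false easting 500000 m.
Meridian distance M = (N − FN)/k₀ = 4413089.7 m.
Inverse transverse Mercator on WGS84 gives φ = 39.81410015°, λ = -83.96260055°.

lat 39.81410°, lon -83.96260°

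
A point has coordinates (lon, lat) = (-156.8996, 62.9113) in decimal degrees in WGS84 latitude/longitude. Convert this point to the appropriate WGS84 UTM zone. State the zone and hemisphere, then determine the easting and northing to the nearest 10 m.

Longitude -156.8996° lies in the 6° band [-162°, -156°), giving zone 4; latitude is north of the equator, so 4N.
Zone 4 central meridian λ₀ = 6×4 − 183 = -159°; Δλ = +2.1004°.
Transverse Mercator on WGS84 with k₀ = 0.9996 gives E = 606699.313 m, N = 6977448.059 m.

Zone 4N: E 606700 m, N 6977450 m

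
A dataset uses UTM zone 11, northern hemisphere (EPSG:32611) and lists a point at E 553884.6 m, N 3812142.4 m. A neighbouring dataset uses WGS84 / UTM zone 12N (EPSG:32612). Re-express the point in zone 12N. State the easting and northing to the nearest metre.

UTM 11N → geographic: φ = 34.44939978°, λ = -116.41340045°.
UTM 12N (λ₀ = -111°) forward: E = 2464.046 m, N = 3825305.675 m.

E 2464 m, N 3825306 m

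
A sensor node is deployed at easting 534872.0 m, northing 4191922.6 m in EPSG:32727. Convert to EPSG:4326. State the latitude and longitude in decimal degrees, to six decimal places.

lat -52.421800°, lon -20.487201°

Zone 27S: λ₀ = -21°, k₀ = 0.9996, false easting 500000 m, false northing 10000000 m.
Meridian distance M = (N − FN)/k₀ = -5810401.6 m.
Inverse transverse Mercator on WGS84 gives φ = -52.42180024°, λ = -20.48720073°.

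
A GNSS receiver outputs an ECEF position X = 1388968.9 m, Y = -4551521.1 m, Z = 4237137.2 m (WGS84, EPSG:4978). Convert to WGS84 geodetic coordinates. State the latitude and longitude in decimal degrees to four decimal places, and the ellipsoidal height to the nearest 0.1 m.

λ = atan2(Y, X) = -73.02959966°; p = √(X²+Y²) = 4758737.1 m.
Bowring's method on WGS84 (a = 6378137 m, b = 6356752.314 m) gives φ = 41.87269999°, h = 3073.573 m.

lat 41.8727°, lon -73.0296°, h 3073.6 m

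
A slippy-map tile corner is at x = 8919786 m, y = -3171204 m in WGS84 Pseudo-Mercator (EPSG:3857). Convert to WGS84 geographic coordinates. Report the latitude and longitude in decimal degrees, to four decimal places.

lat -27.3814°, lon 80.1278°

R = 6378137 m. λ = x/R = 80.12780095°.
φ = 2·arctan(exp(y/R)) − 90° = 2·arctan(0.60823) − 90° = -27.38140011°.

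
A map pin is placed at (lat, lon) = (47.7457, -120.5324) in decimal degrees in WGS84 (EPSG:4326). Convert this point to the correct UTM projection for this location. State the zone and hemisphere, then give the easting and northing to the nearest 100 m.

Zone 10N: E 685000 m, N 5291000 m

Longitude -120.5324° lies in the 6° band [-126°, -120°), giving zone 10; latitude is north of the equator, so 10N.
Zone 10 central meridian λ₀ = 6×10 − 183 = -123°; Δλ = +2.4676°.
Transverse Mercator on WGS84 with k₀ = 0.9996 gives E = 684969.241 m, N = 5290985.502 m.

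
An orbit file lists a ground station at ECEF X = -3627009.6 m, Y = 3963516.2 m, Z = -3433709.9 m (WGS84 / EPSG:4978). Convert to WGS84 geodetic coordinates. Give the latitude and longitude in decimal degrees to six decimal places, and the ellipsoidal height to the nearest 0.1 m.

lat -32.758100°, lon 132.461600°, h 4216.1 m

λ = atan2(Y, X) = 132.46159985°; p = √(X²+Y²) = 5372584.0 m.
Bowring's method on WGS84 (a = 6378137 m, b = 6356752.314 m) gives φ = -32.75809962°, h = 4216.115 m.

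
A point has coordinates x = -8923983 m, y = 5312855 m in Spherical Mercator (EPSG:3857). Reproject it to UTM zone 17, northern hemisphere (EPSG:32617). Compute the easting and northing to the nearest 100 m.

Web Mercator inverse (R = 6378137 m) → φ = 43.00580192°, λ = -80.16550324°.
UTM 17N forward: E = 568012.227 m, N = 4761796.925 m.

E 568000 m, N 4761800 m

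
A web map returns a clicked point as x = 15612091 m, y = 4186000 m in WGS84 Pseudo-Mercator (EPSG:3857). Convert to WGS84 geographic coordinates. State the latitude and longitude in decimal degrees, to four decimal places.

R = 6378137 m. λ = x/R = 140.24579962°.
φ = 2·arctan(exp(y/R)) − 90° = 2·arctan(1.92766) − 90° = 35.16260112°.

lat 35.1626°, lon 140.2458°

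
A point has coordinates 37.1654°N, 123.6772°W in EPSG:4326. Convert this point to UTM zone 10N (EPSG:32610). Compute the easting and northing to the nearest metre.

Zone 10 central meridian λ₀ = 6×10 − 183 = -123°; Δλ = -0.6772°.
Transverse Mercator on WGS84 with k₀ = 0.9996 gives E = 439875.790 m, N = 4113435.645 m.

E 439876 m, N 4113436 m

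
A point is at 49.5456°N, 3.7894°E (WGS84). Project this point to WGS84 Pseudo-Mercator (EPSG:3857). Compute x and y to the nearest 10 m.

x 421830 m, y 6367950 m

Web Mercator is spherical with R = a = 6378137 m.
x = R·λ = 6378137 × 0.066137507 = 421834.078 m.
y = R·ln tan(π/4 + φ/2) = 6378137 × 0.998402906 = 6367950.513 m.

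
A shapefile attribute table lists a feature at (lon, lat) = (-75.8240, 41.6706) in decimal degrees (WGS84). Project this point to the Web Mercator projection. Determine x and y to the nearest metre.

x -8440689 m, y 5111764 m

Web Mercator is spherical with R = a = 6378137 m.
x = R·λ = 6378137 × -1.323378452 = -8440689.070 m.
y = R·ln tan(π/4 + φ/2) = 6378137 × 0.801450945 = 5111763.924 m.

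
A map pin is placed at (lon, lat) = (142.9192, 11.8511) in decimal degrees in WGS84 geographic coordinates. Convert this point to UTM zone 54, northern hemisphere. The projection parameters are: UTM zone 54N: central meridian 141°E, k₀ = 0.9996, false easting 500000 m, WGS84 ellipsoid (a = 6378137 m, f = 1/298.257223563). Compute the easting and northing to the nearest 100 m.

E 709100 m, N 1310800 m

Zone 54 central meridian λ₀ = 6×54 − 183 = 141°; Δλ = +1.9192°.
Transverse Mercator on WGS84 with k₀ = 0.9996 gives E = 709072.374 m, N = 1310807.968 m.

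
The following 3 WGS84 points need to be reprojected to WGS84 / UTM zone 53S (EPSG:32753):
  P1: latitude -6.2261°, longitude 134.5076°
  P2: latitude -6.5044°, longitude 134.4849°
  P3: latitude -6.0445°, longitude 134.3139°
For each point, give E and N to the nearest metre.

UTM zone 53S: λ₀ = 135°, k₀ = 0.9996.
P1 (-6.2261°, 134.5076°) → (445528.585, 9311776.358) m.
P2 (-6.5044°, 134.4849°) → (443048.013, 9281008.433) m.
P3 (-6.0445°, 134.3139°) → (424074.095, 9331828.431) m.

P1: E 445529 m, N 9311776 m; P2: E 443048 m, N 9281008 m; P3: E 424074 m, N 9331828 m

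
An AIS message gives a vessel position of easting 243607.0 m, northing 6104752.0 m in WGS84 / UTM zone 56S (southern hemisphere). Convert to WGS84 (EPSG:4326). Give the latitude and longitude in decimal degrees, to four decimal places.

Zone 56S: λ₀ = 153°, k₀ = 0.9996, false easting 500000 m, false northing 10000000 m.
Meridian distance M = (N − FN)/k₀ = -3896806.7 m.
Inverse transverse Mercator on WGS84 gives φ = -35.16750017°, λ = 150.18489955°.

lat -35.1675°, lon 150.1849°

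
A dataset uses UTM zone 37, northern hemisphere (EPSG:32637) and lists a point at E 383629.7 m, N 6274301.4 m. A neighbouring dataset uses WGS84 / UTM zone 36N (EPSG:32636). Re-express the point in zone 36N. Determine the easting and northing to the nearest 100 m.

UTM 37N → geographic: φ = 56.59849997°, λ = 37.10459950°.
UTM 36N (λ₀ = 33°) forward: E = 751939.769 m, N = 6280233.261 m.

E 751900 m, N 6280200 m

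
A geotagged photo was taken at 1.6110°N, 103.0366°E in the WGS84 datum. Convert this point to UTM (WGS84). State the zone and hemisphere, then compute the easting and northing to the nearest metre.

Zone 48N: E 281566 m, N 178170 m

Longitude 103.0366° lies in the 6° band [102°, 108°), giving zone 48; latitude is north of the equator, so 48N.
Zone 48 central meridian λ₀ = 6×48 − 183 = 105°; Δλ = -1.9634°.
Transverse Mercator on WGS84 with k₀ = 0.9996 gives E = 281565.541 m, N = 178169.625 m.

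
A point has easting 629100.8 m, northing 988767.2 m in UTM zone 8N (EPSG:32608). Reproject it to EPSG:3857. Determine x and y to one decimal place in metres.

Unproject from UTM 8N (λ₀ = -135°) → φ = 8.94310031°, λ = -133.82569964°.
Web Mercator (R = 6378137 m): x = -14897408.739 m, y = 999608.566 m.

x -14897408.7 m, y 999608.6 m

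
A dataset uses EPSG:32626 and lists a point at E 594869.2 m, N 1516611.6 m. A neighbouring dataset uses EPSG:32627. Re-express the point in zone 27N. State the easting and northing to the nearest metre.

E -54524 m, N 1522329 m

UTM 26N → geographic: φ = 13.71710008°, λ = -26.12259983°.
UTM 27N (λ₀ = -21°) forward: E = -54523.938 m, N = 1522329.000 m.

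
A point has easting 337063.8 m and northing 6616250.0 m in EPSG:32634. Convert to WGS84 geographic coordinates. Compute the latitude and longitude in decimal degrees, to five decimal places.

Zone 34N: λ₀ = 21°, k₀ = 0.9996, false easting 500000 m.
Meridian distance M = (N − FN)/k₀ = 6618897.6 m.
Inverse transverse Mercator on WGS84 gives φ = 59.65240030°, λ = 18.10849962°.

lat 59.65240°, lon 18.10850°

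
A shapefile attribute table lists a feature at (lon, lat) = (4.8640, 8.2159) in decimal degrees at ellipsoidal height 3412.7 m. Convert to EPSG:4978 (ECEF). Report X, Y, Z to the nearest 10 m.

WGS84: a = 6378137 m, e² = 0.006694380; N(φ) = a/√(1−e²sin²φ) = 6378573.019 m.
X = (N+h)·cosφ·cosλ = 6293737.800 m; Y = (N+h)·cosφ·sinλ = 535580.341 m; Z = (N(1−e²)+h)·sinφ = 905906.656 m.

X 6293740 m, Y 535580 m, Z 905910 m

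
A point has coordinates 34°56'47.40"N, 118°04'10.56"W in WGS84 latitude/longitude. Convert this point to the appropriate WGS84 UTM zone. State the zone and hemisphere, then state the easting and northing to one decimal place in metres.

Longitude -118.0696° lies in the 6° band [-120°, -114°), giving zone 11; latitude is north of the equator, so 11N.
Zone 11 central meridian λ₀ = 6×11 − 183 = -117°; Δλ = -1.0696°.
Transverse Mercator on WGS84 with k₀ = 0.9996 gives E = 402331.779 m, N = 3867632.376 m.

Zone 11N: E 402331.8 m, N 3867632.4 m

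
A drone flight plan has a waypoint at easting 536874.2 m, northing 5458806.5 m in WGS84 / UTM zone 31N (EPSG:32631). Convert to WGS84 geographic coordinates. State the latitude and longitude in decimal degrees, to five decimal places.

lat 49.28090°, lon 3.50700°

Zone 31N: λ₀ = 3°, k₀ = 0.9996, false easting 500000 m.
Meridian distance M = (N − FN)/k₀ = 5460990.9 m.
Inverse transverse Mercator on WGS84 gives φ = 49.28089984°, λ = 3.50699997°.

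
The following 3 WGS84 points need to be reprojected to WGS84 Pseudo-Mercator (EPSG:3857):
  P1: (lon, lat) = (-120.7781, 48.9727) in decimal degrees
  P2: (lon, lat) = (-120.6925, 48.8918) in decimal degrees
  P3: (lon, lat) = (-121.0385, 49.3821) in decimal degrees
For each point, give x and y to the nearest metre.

Web Mercator: x = R·λ, y = R·ln tan(π/4+φ/2), R = 6378137 m.
P1 (48.9727°, -120.7781°) → (-13444956.591, 6270230.424) m.
P2 (48.8918°, -120.6925°) → (-13435427.643, 6256522.020) m.
P3 (49.3821°, -121.0385°) → (-13473944.186, 6339946.229) m.

P1: x -13444957 m, y 6270230 m; P2: x -13435428 m, y 6256522 m; P3: x -13473944 m, y 6339946 m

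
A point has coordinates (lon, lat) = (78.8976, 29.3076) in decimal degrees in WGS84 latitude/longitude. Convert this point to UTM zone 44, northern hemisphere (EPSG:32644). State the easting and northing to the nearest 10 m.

E 295810 m, N 3243900 m

Zone 44 central meridian λ₀ = 6×44 − 183 = 81°; Δλ = -2.1024°.
Transverse Mercator on WGS84 with k₀ = 0.9996 gives E = 295811.548 m, N = 3243900.137 m.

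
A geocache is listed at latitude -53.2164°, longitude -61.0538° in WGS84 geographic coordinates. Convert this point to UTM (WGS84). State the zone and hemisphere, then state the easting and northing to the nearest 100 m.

Longitude -61.0538° lies in the 6° band [-66°, -60°), giving zone 20; latitude is south of the equator, so 20S.
Zone 20 central meridian λ₀ = 6×20 − 183 = -63°; Δλ = +1.9462°.
Transverse Mercator on WGS84 with k₀ = 0.9996 gives E = 629949.175 m, N = 4101888.406 m.

Zone 20S: E 629900 m, N 4101900 m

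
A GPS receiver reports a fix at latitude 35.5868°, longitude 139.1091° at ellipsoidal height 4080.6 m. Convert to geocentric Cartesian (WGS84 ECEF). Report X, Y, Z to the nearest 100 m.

X -3928100 m, Y 3401500 m, Z 3693400 m

WGS84: a = 6378137 m, e² = 0.006694380; N(φ) = a/√(1−e²sin²φ) = 6385379.080 m.
X = (N+h)·cosφ·cosλ = -3928054.154 m; Y = (N+h)·cosφ·sinλ = 3401495.399 m; Z = (N(1−e²)+h)·sinφ = 3693378.732 m.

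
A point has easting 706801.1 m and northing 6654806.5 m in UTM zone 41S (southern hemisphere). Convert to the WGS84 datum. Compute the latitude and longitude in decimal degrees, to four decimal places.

lat -30.2207°, lon 65.1487°

Zone 41S: λ₀ = 63°, k₀ = 0.9996, false easting 500000 m, false northing 10000000 m.
Meridian distance M = (N − FN)/k₀ = -3346532.1 m.
Inverse transverse Mercator on WGS84 gives φ = -30.22070030°, λ = 65.14869964°.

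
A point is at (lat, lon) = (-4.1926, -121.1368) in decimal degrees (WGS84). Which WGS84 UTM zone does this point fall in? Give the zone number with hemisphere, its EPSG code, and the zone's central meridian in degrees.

UTM zone = ⌊(λ + 180)/6⌋ + 1; -121.1368° ∈ [-126°, -120°) → zone 10.
Hemisphere: S (φ < 0).
Central meridian λ₀ = 6×10 − 183 = -123°.
EPSG code: 32710.

Zone 10S (EPSG:32710), central meridian -123°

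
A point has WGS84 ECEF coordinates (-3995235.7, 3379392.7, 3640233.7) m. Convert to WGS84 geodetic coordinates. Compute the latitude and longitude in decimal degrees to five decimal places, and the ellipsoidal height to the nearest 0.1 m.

λ = atan2(Y, X) = 139.77359972°; p = √(X²+Y²) = 5232800.7 m.
Bowring's method on WGS84 (a = 6378137 m, b = 6356752.314 m) gives φ = 35.00519975°, h = 3302.126 m.

lat 35.00520°, lon 139.77360°, h 3302.1 m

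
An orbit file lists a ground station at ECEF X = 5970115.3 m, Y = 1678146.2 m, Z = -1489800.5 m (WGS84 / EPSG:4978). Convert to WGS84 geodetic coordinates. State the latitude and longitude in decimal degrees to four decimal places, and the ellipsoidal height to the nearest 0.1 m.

lat -13.5960°, lon 15.7002°, h 962.7 m

λ = atan2(Y, X) = 15.70019987°; p = √(X²+Y²) = 6201487.8 m.
Bowring's method on WGS84 (a = 6378137 m, b = 6356752.314 m) gives φ = -13.59599960°, h = 962.699 m.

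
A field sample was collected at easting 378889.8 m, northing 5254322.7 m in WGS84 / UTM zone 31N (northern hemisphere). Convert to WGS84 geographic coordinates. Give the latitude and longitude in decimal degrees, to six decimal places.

lat 47.431100°, lon 1.394000°

Zone 31N: λ₀ = 3°, k₀ = 0.9996, false easting 500000 m.
Meridian distance M = (N − FN)/k₀ = 5256425.3 m.
Inverse transverse Mercator on WGS84 gives φ = 47.43109998°, λ = 1.39400001°.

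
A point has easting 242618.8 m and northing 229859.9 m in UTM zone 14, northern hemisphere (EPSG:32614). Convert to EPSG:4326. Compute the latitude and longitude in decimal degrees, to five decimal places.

Zone 14N: λ₀ = -99°, k₀ = 0.9996, false easting 500000 m.
Meridian distance M = (N − FN)/k₀ = 229951.9 m.
Inverse transverse Mercator on WGS84 gives φ = 2.07789988°, λ = -101.31389979°.

lat 2.07790°, lon -101.31390°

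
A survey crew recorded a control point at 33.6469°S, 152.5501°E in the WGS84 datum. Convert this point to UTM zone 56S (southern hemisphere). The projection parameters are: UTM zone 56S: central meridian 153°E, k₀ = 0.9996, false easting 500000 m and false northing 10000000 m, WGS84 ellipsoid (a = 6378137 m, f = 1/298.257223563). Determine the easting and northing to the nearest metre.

E 458281 m, N 6276903 m

Zone 56 central meridian λ₀ = 6×56 − 183 = 153°; Δλ = -0.4499°.
Transverse Mercator on WGS84 with k₀ = 0.9996 gives E = 458281.426 m, N = 6276903.173 m.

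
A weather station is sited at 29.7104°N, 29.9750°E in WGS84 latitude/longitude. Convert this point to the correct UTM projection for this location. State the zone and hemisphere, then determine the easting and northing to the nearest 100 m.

Longitude 29.9750° lies in the 6° band [24°, 30°), giving zone 35; latitude is north of the equator, so 35N.
Zone 35 central meridian λ₀ = 6×35 − 183 = 27°; Δλ = +2.9750°.
Transverse Mercator on WGS84 with k₀ = 0.9996 gives E = 787827.579 m, N = 3290401.643 m.

Zone 35N: E 787800 m, N 3290400 m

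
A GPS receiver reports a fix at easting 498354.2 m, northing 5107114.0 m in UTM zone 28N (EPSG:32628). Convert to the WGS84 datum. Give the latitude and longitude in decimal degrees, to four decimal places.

Zone 28N: λ₀ = -15°, k₀ = 0.9996, false easting 500000 m.
Meridian distance M = (N − FN)/k₀ = 5109157.7 m.
Inverse transverse Mercator on WGS84 gives φ = 46.11759987°, λ = -15.02129986°.

lat 46.1176°, lon -15.0213°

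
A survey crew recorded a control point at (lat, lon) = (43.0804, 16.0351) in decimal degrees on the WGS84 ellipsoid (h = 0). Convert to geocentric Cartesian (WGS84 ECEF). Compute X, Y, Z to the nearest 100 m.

X 4484300 m, Y 1288800 m, Z 4334000 m

WGS84: a = 6378137 m, e² = 0.006694380; N(φ) = a/√(1−e²sin²φ) = 6388120.085 m.
X = (N+h)·cosφ·cosλ = 4484321.070 m; Y = (N+h)·cosφ·sinλ = 1288831.918 m; Z = (N(1−e²)+h)·sinφ = 4334029.875 m.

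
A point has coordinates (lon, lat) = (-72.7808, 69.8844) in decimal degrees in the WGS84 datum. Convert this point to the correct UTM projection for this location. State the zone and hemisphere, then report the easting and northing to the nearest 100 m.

Zone 18N: E 585200 m, N 7754500 m

Longitude -72.7808° lies in the 6° band [-78°, -72°), giving zone 18; latitude is north of the equator, so 18N.
Zone 18 central meridian λ₀ = 6×18 − 183 = -75°; Δλ = +2.2192°.
Transverse Mercator on WGS84 with k₀ = 0.9996 gives E = 585162.443 m, N = 7754530.714 m.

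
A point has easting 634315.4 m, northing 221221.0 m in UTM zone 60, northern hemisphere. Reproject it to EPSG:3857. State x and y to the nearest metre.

Unproject from UTM 60N (λ₀ = 177°) → φ = 2.00100038°, λ = 178.20770033°.
Web Mercator (R = 6378137 m): x = 19837990.456 m, y = 222795.638 m.

x 19837990 m, y 222796 m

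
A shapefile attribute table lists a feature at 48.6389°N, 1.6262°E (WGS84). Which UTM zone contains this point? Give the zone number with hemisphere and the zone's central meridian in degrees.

UTM zone = ⌊(λ + 180)/6⌋ + 1; 1.6262° ∈ [0°, 6°) → zone 31.
Hemisphere: N (φ ≥ 0).
Central meridian λ₀ = 6×31 − 183 = 3°.

Zone 31N, central meridian 3°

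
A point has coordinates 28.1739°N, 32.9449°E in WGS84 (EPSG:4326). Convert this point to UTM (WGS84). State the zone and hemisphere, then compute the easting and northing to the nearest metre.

Zone 36N: E 494591 m, N 3116468 m

Longitude 32.9449° lies in the 6° band [30°, 36°), giving zone 36; latitude is north of the equator, so 36N.
Zone 36 central meridian λ₀ = 6×36 − 183 = 33°; Δλ = -0.0551°.
Transverse Mercator on WGS84 with k₀ = 0.9996 gives E = 494591.151 m, N = 3116467.637 m.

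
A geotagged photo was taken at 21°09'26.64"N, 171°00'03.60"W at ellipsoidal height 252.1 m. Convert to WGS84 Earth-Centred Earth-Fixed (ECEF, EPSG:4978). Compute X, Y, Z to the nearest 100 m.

WGS84: a = 6378137 m, e² = 0.006694380; N(φ) = a/√(1−e²sin²φ) = 6380919.963 m.
X = (N+h)·cosφ·cosλ = -5877781.825 m; Y = (N+h)·cosφ·sinλ = -930844.025 m; Z = (N(1−e²)+h)·sinφ = 2287746.937 m.

X -5877800 m, Y -930800 m, Z 2287700 m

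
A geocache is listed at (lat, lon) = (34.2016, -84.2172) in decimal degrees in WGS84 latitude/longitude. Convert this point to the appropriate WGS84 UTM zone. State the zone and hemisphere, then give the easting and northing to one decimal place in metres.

Zone 16N: E 756414.3 m, N 3788011.2 m

Longitude -84.2172° lies in the 6° band [-90°, -84°), giving zone 16; latitude is north of the equator, so 16N.
Zone 16 central meridian λ₀ = 6×16 − 183 = -87°; Δλ = +2.7828°.
Transverse Mercator on WGS84 with k₀ = 0.9996 gives E = 756414.260 m, N = 3788011.177 m.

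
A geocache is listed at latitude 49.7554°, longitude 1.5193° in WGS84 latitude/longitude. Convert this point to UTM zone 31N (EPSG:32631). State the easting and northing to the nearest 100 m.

E 393300 m, N 5512500 m

Zone 31 central meridian λ₀ = 6×31 − 183 = 3°; Δλ = -1.4807°.
Transverse Mercator on WGS84 with k₀ = 0.9996 gives E = 393347.095 m, N = 5512487.551 m.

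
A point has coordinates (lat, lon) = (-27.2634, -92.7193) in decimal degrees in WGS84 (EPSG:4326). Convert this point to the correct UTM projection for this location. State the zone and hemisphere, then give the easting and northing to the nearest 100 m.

Longitude -92.7193° lies in the 6° band [-96°, -90°), giving zone 15; latitude is south of the equator, so 15S.
Zone 15 central meridian λ₀ = 6×15 − 183 = -93°; Δλ = +0.2807°.
Transverse Mercator on WGS84 with k₀ = 0.9996 gives E = 527784.587 m, N = 6984359.060 m.

Zone 15S: E 527800 m, N 6984400 m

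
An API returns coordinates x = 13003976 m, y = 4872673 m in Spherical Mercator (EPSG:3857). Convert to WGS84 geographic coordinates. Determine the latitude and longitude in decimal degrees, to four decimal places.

lat 40.0463°, lon 116.8167°

R = 6378137 m. λ = x/R = 116.81670395°.
φ = 2·arctan(exp(y/R)) − 90° = 2·arctan(2.14677) − 90° = 40.04630170°.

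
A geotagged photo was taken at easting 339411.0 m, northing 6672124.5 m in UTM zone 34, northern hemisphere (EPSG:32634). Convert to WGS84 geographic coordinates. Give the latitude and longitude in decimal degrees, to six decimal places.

Zone 34N: λ₀ = 21°, k₀ = 0.9996, false easting 500000 m.
Meridian distance M = (N − FN)/k₀ = 6674794.4 m.
Inverse transverse Mercator on WGS84 gives φ = 60.15440023°, λ = 18.10679991°.

lat 60.154400°, lon 18.106800°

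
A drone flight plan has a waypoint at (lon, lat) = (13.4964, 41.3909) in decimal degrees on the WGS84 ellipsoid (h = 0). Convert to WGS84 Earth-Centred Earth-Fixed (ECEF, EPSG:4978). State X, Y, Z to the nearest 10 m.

WGS84: a = 6378137 m, e² = 0.006694380; N(φ) = a/√(1−e²sin²φ) = 6387490.731 m.
X = (N+h)·cosφ·cosλ = 4659665.324 m; Y = (N+h)·cosφ·sinλ = 1118377.023 m; Z = (N(1−e²)+h)·sinφ = 4195089.582 m.

X 4659670 m, Y 1118380 m, Z 4195090 m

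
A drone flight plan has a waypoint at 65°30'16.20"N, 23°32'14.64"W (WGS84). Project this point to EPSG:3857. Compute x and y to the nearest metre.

x -2620171 m, y 9742531 m

Web Mercator is spherical with R = a = 6378137 m.
x = R·λ = 6378137 × -0.410805127 = -2620171.383 m.
y = R·ln tan(π/4 + φ/2) = 6378137 × 1.527488580 = 9742531.430 m.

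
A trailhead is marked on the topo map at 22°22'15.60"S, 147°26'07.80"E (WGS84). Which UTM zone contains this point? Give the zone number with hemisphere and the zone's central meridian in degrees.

Zone 55S, central meridian 147°

UTM zone = ⌊(λ + 180)/6⌋ + 1; 147.4355° ∈ [144°, 150°) → zone 55.
Hemisphere: S (φ < 0).
Central meridian λ₀ = 6×55 − 183 = 147°.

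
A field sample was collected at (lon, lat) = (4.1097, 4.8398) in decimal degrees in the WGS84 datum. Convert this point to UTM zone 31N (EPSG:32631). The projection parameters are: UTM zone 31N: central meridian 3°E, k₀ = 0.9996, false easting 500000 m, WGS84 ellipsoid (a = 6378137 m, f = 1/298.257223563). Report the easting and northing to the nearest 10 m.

Zone 31 central meridian λ₀ = 6×31 − 183 = 3°; Δλ = +1.1097°.
Transverse Mercator on WGS84 with k₀ = 0.9996 gives E = 623052.118 m, N = 535056.623 m.

E 623050 m, N 535060 m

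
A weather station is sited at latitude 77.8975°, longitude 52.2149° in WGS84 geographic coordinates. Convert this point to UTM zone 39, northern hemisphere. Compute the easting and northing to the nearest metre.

E 528433 m, N 8647225 m

Zone 39 central meridian λ₀ = 6×39 − 183 = 51°; Δλ = +1.2149°.
Transverse Mercator on WGS84 with k₀ = 0.9996 gives E = 528432.868 m, N = 8647225.331 m.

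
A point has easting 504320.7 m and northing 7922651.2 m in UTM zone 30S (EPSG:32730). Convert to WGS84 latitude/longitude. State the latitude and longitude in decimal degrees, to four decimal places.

Zone 30S: λ₀ = -3°, k₀ = 0.9996, false easting 500000 m, false northing 10000000 m.
Meridian distance M = (N − FN)/k₀ = -2078180.1 m.
Inverse transverse Mercator on WGS84 gives φ = -18.78780040°, λ = -2.95899987°.

lat -18.7878°, lon -2.9590°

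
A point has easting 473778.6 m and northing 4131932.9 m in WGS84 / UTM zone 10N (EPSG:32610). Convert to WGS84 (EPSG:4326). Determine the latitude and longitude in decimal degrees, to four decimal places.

Zone 10N: λ₀ = -123°, k₀ = 0.9996, false easting 500000 m.
Meridian distance M = (N − FN)/k₀ = 4133586.3 m.
Inverse transverse Mercator on WGS84 gives φ = 37.33369984°, λ = -123.29599993°.

lat 37.3337°, lon -123.2960°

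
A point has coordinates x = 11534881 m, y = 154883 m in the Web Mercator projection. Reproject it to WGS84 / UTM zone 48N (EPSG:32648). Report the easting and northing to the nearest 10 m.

E 346430 m, N 153810 m

Web Mercator inverse (R = 6378137 m) → φ = 1.39120094°, λ = 103.61959903°.
UTM 48N forward: E = 346425.968 m, N = 153814.729 m.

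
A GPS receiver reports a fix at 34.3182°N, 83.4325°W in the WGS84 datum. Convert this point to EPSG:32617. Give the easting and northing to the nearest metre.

Zone 17 central meridian λ₀ = 6×17 − 183 = -81°; Δλ = -2.4325°.
Transverse Mercator on WGS84 with k₀ = 0.9996 gives E = 276180.273 m, N = 3800117.881 m.

E 276180 m, N 3800118 m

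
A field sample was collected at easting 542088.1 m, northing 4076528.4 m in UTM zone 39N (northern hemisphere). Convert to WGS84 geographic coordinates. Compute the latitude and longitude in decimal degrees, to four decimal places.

Zone 39N: λ₀ = 51°, k₀ = 0.9996, false easting 500000 m.
Meridian distance M = (N − FN)/k₀ = 4078159.7 m.
Inverse transverse Mercator on WGS84 gives φ = 36.83370037°, λ = 51.47199975°.

lat 36.8337°, lon 51.4720°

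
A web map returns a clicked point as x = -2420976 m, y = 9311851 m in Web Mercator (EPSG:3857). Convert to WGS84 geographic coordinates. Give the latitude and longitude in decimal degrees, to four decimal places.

R = 6378137 m. λ = x/R = -21.74799743°.
φ = 2·arctan(exp(y/R)) − 90° = 2·arctan(4.30580) − 90° = 63.85030026°.

lat 63.8503°, lon -21.7480°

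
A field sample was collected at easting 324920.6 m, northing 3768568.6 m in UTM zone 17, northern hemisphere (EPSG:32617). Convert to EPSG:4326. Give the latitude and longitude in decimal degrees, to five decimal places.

lat 34.04320°, lon -82.89670°

Zone 17N: λ₀ = -81°, k₀ = 0.9996, false easting 500000 m.
Meridian distance M = (N − FN)/k₀ = 3770076.6 m.
Inverse transverse Mercator on WGS84 gives φ = 34.04320030°, λ = -82.89669949°.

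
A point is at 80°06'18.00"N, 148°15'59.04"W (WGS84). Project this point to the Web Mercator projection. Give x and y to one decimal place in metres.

Web Mercator is spherical with R = a = 6378137 m.
x = R·λ = 6378137 × -2.587736850 = -16504940.1498 m.
y = R·ln tan(π/4 + φ/2) = 6378137 × 2.446854783 = 15606375.025 m.

x -16504940.1 m, y 15606375.0 m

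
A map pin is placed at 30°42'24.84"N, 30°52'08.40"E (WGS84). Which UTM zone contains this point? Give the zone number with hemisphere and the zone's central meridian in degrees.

Zone 36N, central meridian 33°

UTM zone = ⌊(λ + 180)/6⌋ + 1; 30.8690° ∈ [30°, 36°) → zone 36.
Hemisphere: N (φ ≥ 0).
Central meridian λ₀ = 6×36 − 183 = 33°.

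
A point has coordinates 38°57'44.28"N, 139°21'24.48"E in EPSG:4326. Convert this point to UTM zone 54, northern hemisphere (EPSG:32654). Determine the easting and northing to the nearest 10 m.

Zone 54 central meridian λ₀ = 6×54 − 183 = 141°; Δλ = -1.6432°.
Transverse Mercator on WGS84 with k₀ = 0.9996 gives E = 357632.825 m, N = 4313876.891 m.

E 357630 m, N 4313880 m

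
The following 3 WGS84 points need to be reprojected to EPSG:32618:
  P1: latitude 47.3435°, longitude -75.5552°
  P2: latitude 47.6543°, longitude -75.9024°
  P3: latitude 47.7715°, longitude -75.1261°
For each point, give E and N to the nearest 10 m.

P1: E 458060 m, N 5243490 m; P2: E 432240 m, N 5278270 m; P3: E 490550 m, N 5290910 m

UTM zone 18N: λ₀ = -75°, k₀ = 0.9996.
P1 (47.3435°, -75.5552°) → (458061.935, 5243486.604) m.
P2 (47.6543°, -75.9024°) → (432236.791, 5278272.686) m.
P3 (47.7715°, -75.1261°) → (490552.045, 5290911.605) m.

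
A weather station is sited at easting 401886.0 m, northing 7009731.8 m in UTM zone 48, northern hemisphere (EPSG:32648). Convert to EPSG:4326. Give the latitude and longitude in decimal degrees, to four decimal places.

Zone 48N: λ₀ = 105°, k₀ = 0.9996, false easting 500000 m.
Meridian distance M = (N − FN)/k₀ = 7012536.8 m.
Inverse transverse Mercator on WGS84 gives φ = 63.20330040°, λ = 103.04919921°.

lat 63.2033°, lon 103.0492°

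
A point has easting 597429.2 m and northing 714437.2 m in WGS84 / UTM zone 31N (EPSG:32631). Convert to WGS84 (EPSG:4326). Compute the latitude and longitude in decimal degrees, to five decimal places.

lat 6.46270°, lon 3.88110°

Zone 31N: λ₀ = 3°, k₀ = 0.9996, false easting 500000 m.
Meridian distance M = (N − FN)/k₀ = 714723.1 m.
Inverse transverse Mercator on WGS84 gives φ = 6.46270001°, λ = 3.88109972°.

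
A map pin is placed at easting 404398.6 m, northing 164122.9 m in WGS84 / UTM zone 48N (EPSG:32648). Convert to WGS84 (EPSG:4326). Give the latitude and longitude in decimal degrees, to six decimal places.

lat 1.484700°, lon 104.140600°

Zone 48N: λ₀ = 105°, k₀ = 0.9996, false easting 500000 m.
Meridian distance M = (N − FN)/k₀ = 164188.6 m.
Inverse transverse Mercator on WGS84 gives φ = 1.48469994°, λ = 104.14060016°.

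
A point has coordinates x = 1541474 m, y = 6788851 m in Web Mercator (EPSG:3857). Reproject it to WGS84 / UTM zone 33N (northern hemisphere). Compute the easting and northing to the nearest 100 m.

E 420800 m, N 5754700 m

Web Mercator inverse (R = 6378137 m) → φ = 51.93760228°, λ = 13.84729654°.
UTM 33N forward: E = 420757.579 m, N = 5754725.838 m.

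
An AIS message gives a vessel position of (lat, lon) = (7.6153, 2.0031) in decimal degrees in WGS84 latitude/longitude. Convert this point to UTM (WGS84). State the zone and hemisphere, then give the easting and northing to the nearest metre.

Longitude 2.0031° lies in the 6° band [0°, 6°), giving zone 31; latitude is north of the equator, so 31N.
Zone 31 central meridian λ₀ = 6×31 − 183 = 3°; Δλ = -0.9969°.
Transverse Mercator on WGS84 with k₀ = 0.9996 gives E = 390036.518 m, N = 841895.844 m.

Zone 31N: E 390037 m, N 841896 m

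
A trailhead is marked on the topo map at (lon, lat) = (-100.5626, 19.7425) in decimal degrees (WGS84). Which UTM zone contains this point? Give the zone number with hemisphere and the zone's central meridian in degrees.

UTM zone = ⌊(λ + 180)/6⌋ + 1; -100.5626° ∈ [-102°, -96°) → zone 14.
Hemisphere: N (φ ≥ 0).
Central meridian λ₀ = 6×14 − 183 = -99°.

Zone 14N, central meridian -99°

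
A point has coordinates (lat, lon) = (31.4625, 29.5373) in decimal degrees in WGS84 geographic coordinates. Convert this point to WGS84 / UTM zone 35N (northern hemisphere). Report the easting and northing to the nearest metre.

E 741085 m, N 3483648 m

Zone 35 central meridian λ₀ = 6×35 − 183 = 27°; Δλ = +2.5373°.
Transverse Mercator on WGS84 with k₀ = 0.9996 gives E = 741085.223 m, N = 3483647.713 m.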